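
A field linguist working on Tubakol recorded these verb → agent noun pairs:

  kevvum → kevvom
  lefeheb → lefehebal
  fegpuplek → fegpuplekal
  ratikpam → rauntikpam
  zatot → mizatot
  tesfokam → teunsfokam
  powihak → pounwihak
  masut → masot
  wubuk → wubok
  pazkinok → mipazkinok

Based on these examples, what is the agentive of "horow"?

"horow" has last vowel 'o'. The stems whose last vowel is 'o' (zatot → mizatot, pazkinok → mipazkinok) add the prefix mi-.
So horow → mihorow.

mihorow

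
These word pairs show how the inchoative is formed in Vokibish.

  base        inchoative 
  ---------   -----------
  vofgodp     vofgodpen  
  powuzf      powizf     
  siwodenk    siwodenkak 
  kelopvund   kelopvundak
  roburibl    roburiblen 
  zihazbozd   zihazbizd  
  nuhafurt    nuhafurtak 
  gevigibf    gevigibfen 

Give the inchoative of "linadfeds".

linadfedsen

kelopvund and zihazbozd both end in -d yet inflect differently (kelopvundak, zihazbizd), so the final letter is not what conditions the rule; the second-to-last letter is.
"linadfeds" has second-to-last letter 'd'. The one such stem in the data (vofgodp → vofgodpen) adds -en, so the same rule applies.
So linadfeds → linadfedsen.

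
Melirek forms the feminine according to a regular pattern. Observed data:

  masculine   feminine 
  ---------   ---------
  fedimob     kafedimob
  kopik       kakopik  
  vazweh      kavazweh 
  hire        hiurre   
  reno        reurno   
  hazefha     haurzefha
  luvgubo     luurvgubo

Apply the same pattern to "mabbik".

vazweh and hire both have last vowel 'e' yet inflect differently (kavazweh, hiurre), so the last vowel is not what conditions the rule; whether the stem ends in a vowel or a consonant is.
"mabbik" ends in a consonant. The stems ending in a consonant (fedimob → kafedimob, kopik → kakopik, vazweh → kavazweh) add the prefix ka-.
The other pattern: stems ending in a vowel insert -ur- after the first vowel.
So mabbik → kamabbik.

kamabbik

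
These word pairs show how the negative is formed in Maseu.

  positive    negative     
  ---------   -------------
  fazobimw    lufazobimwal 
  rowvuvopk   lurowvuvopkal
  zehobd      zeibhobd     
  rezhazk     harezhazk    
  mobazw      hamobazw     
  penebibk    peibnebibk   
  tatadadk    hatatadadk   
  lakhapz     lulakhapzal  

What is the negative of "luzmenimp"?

luluzmenimpal

rowvuvopk and penebibk both end in -k yet inflect differently (lurowvuvopkal, peibnebibk), so the final letter is not what conditions the rule; the second-to-last letter is.
"luzmenimp" has second-to-last letter 'm'. The one such stem in the data (fazobimw → lufazobimwal) adds lu- … -al around the stem, so the same rule applies.
So luzmenimp → luluzmenimpal.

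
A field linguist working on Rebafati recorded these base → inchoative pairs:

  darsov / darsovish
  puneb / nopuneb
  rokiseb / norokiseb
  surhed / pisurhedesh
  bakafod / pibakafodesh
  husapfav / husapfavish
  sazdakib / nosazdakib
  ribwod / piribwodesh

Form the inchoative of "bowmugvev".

bowmugvevish

puneb and surhed both have last vowel 'e' yet inflect differently (nopuneb, pisurhedesh), so the last vowel is not what conditions the rule; the final letter is.
"bowmugvev" ends in -v. The stems ending in -v (darsov → darsovish, husapfav → husapfavish) add -ish.
The other patterns: stems ending in -b add the prefix no-; stems ending in -d add pi- … -esh around the stem.
So bowmugvev → bowmugvevish.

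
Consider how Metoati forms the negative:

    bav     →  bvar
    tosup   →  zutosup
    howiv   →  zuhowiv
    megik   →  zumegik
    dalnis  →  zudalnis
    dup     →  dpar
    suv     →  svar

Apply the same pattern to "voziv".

howiv and bav both end in -v yet inflect differently (zuhowiv, bvar), so the final letter is not what conditions the rule; the number of vowels is.
"voziv" has 2 vowels. The stems with 2 vowels (megik → zumegik, tosup → zutosup, howiv → zuhowiv) add the prefix zu-.
The other pattern: stems with 1 vowel delete the last vowel and add -ar.
So voziv → zuvoziv.

zuvoziv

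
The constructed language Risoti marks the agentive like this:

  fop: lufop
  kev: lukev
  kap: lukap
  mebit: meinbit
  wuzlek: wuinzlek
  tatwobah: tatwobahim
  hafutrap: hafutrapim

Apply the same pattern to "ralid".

fop and hafutrap both end in -p yet inflect differently (lufop, hafutrapim), so the final letter is not what conditions the rule; the number of vowels is.
"ralid" has 2 vowels. The stems with 2 vowels (mebit → meinbit, wuzlek → wuinzlek) insert -in- after the first vowel.
The other patterns: stems with 1 vowel add the prefix lu-; stems with 3 vowels add -im.
So ralid → rainlid.

rainlid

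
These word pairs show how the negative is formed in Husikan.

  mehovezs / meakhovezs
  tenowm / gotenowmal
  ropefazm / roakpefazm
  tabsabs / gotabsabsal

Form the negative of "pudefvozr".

puakdefvozr

ropefazm and tenowm both end in -m yet inflect differently (roakpefazm, gotenowmal), so the final letter is not what conditions the rule; the second-to-last letter is.
"pudefvozr" has second-to-last letter 'z'. The stems whose second-to-last letter is 'z' (mehovezs → meakhovezs, ropefazm → roakpefazm) insert -ak- after the first vowel.
The other pattern: stems whose second-to-last letter is 'b' or 'w' add go- … -al around the stem.
So pudefvozr → puakdefvozr.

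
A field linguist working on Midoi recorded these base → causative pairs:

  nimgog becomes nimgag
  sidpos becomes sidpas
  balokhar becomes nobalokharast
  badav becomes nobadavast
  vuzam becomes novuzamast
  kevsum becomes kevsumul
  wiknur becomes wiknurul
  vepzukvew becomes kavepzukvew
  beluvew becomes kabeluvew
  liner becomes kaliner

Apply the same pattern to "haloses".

kahaloses

vuzam and kevsum both end in -m yet inflect differently (novuzamast, kevsumul), so the final letter is not what conditions the rule; the last vowel is.
"haloses" has last vowel 'e'. The stems whose last vowel is 'e' (vepzukvew → kavepzukvew, beluvew → kabeluvew, liner → kaliner) add the prefix ka-.
The other patterns: stems whose last vowel is 'o' change the last vowel to 'a'; stems whose last vowel is 'a' add no- … -ast around the stem; stems whose last vowel is 'u' add -ul.
So haloses → kahaloses.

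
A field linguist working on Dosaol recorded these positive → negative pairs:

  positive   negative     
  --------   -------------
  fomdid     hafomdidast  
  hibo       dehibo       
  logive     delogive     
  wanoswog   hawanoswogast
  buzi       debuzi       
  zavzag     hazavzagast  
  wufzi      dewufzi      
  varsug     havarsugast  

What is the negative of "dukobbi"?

hibo and wanoswog both have last vowel 'o' yet inflect differently (dehibo, hawanoswogast), so the last vowel is not what conditions the rule; whether the stem ends in a vowel or a consonant is.
"dukobbi" ends in a vowel. The stems ending in a vowel (buzi → debuzi, logive → delogive, hibo → dehibo) add the prefix de-.
So dukobbi → dedukobbi.

dedukobbi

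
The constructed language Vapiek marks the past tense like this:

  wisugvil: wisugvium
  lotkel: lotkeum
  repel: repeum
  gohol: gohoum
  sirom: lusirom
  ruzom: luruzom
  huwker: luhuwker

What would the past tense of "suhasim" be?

lusuhasim

gohol and sirom both have last vowel 'o' yet inflect differently (gohoum, lusirom), so the last vowel is not what conditions the rule; the final letter is.
"suhasim" ends in -m. The stems ending in -m (sirom → lusirom, ruzom → luruzom) add the prefix lu-.
The other pattern: stems ending in -l drop the final letter and add -um.
So suhasim → lusuhasim.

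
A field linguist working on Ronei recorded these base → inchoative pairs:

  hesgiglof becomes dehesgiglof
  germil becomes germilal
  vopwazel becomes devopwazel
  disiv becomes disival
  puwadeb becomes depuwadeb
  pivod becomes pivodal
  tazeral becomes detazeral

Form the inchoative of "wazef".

tazeral and germil both end in -l yet inflect differently (detazeral, germilal), so the final letter is not what conditions the rule; the number of vowels is.
"wazef" has 2 vowels. The stems with 2 vowels (germil → germilal, pivod → pivodal, disiv → disival) add -al.
The other pattern: stems with 3 vowels add the prefix de-.
So wazef → wazefal.

wazefal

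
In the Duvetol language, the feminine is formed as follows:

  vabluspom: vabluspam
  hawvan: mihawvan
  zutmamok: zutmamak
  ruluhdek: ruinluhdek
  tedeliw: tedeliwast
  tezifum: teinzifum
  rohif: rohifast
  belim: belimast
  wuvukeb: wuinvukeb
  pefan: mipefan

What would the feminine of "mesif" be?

mesifast

tezifum and vabluspom both end in -m yet inflect differently (teinzifum, vabluspam), so the final letter is not what conditions the rule; the last vowel is.
"mesif" has last vowel 'i'. The stems whose last vowel is 'i' (tedeliw → tedeliwast, belim → belimast, rohif → rohifast) add -ast.
So mesif → mesifast.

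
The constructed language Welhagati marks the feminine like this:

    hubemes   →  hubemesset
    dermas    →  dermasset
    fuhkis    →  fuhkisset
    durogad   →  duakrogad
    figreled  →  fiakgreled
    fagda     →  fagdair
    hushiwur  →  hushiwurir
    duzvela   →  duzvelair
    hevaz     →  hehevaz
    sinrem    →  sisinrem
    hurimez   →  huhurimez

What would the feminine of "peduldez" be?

pepeduldez

dermas and durogad both have last vowel 'a' yet inflect differently (dermasset, duakrogad), so the last vowel is not what conditions the rule; the final letter is.
"peduldez" ends in -z. The stems ending in -z (hevaz → hehevaz, hurimez → huhurimez) repeat the first consonant+vowel as a prefix.
The other patterns: stems ending in -s double the final consonant and add -et; stems ending in -d insert -ak- after the first vowel; stems ending in -a or -r add -ir.
So peduldez → pepeduldez.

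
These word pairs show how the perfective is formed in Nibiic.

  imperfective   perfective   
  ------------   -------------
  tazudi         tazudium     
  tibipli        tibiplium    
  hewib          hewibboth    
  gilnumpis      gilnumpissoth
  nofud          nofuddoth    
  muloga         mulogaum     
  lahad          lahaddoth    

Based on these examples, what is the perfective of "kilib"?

kilibboth

"kilib" ends in a consonant. The stems ending in a consonant (lahad → lahaddoth, nofud → nofuddoth, gilnumpis → gilnumpissoth) double the final consonant and add -oth.
The other pattern: stems ending in a vowel add -um.
So kilib → kilibboth.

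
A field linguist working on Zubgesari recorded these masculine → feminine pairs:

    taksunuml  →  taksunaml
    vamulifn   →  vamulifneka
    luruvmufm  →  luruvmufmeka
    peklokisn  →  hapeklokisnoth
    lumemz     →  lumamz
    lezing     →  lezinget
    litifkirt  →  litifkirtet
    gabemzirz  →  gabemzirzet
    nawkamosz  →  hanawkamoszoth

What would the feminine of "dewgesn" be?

hadewgesnoth

"dewgesn" has second-to-last letter 's'. The stems whose second-to-last letter is 's' (nawkamosz → hanawkamoszoth, peklokisn → hapeklokisnoth) add ha- … -oth around the stem.
So dewgesn → hadewgesnoth.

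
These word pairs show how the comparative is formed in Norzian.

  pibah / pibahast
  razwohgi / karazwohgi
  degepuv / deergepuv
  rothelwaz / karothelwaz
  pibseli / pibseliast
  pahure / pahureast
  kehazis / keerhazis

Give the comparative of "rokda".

karokda

"rokda" begins with r-. The stems beginning with r- (rothelwaz → karothelwaz, razwohgi → karazwohgi) add the prefix ka-.
The other patterns: stems beginning with p- add -ast; stems beginning with d- or k- insert -er- after the first vowel.
So rokda → karokda.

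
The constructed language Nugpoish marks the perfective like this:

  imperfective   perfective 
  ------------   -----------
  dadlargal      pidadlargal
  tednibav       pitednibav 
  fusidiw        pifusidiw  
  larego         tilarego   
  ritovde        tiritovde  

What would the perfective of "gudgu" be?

tigudgu

dadlargal and larego both have 3 vowels yet inflect differently (pidadlargal, tilarego), so the number of vowels is not what conditions the rule; whether the stem ends in a vowel or a consonant is.
"gudgu" ends in a vowel. The stems ending in a vowel (larego → tilarego, ritovde → tiritovde) add the prefix ti-.
So gudgu → tigudgu.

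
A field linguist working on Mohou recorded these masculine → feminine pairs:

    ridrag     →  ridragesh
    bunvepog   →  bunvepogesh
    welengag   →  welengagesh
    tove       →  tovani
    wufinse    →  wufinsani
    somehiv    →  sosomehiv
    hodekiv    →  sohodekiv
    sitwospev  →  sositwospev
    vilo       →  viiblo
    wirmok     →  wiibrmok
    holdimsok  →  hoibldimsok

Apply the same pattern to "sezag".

"sezag" ends in -g. The stems ending in -g (ridrag → ridragesh, bunvepog → bunvepogesh, welengag → welengagesh) add -esh.
So sezag → sezagesh.

sezagesh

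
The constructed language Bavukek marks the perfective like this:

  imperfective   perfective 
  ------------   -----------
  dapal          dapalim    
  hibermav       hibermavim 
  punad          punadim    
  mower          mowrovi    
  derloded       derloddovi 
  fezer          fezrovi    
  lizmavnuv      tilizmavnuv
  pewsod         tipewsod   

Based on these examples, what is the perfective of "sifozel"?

sifozlovi

"sifozel" has last vowel 'e'. The stems whose last vowel is 'e' (mower → mowrovi, derloded → derloddovi, fezer → fezrovi) delete the last vowel and add -ovi.
So sifozel → sifozlovi.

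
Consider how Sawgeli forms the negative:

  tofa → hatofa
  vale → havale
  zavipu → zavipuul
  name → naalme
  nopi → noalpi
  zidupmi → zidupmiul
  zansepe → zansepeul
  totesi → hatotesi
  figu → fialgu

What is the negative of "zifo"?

zifoul

zidupmi and nopi both end in -i yet inflect differently (zidupmiul, noalpi), so the final letter is not what conditions the rule; the first letter is.
"zifo" begins with z-. The stems beginning with z- (zansepe → zansepeul, zidupmi → zidupmiul, zavipu → zavipuul) add -ul.
The other patterns: stems beginning with f- or n- insert -al- after the first vowel; stems beginning with t- or v- add the prefix ha-.
So zifo → zifoul.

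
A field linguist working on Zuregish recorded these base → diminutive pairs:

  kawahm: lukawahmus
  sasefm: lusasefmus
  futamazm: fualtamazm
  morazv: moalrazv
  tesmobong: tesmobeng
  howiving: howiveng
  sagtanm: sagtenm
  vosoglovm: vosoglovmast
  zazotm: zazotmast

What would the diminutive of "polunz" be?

kawahm and futamazm both end in -m yet inflect differently (lukawahmus, fualtamazm), so the final letter is not what conditions the rule; the second-to-last letter is.
"polunz" has second-to-last letter 'n'. The stems whose second-to-last letter is 'n' (tesmobong → tesmobeng, howiving → howiveng, sagtanm → sagtenm) change the last vowel to 'e'.
The other patterns: stems whose second-to-last letter is 'f' or 'h' add lu- … -us around the stem; stems whose second-to-last letter is 'z' insert -al- after the first vowel; stems whose second-to-last letter is 't' or 'v' add -ast.
So polunz → polenz.

polenz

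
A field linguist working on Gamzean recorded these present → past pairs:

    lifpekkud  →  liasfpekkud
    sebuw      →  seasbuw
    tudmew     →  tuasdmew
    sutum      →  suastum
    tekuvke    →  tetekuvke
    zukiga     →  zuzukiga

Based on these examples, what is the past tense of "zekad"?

"zekad" ends in a consonant. The stems ending in a consonant (lifpekkud → liasfpekkud, sebuw → seasbuw, tudmew → tuasdmew) insert -as- after the first vowel.
The other pattern: stems ending in a vowel repeat the first consonant+vowel as a prefix.
So zekad → zeaskad.

zeaskad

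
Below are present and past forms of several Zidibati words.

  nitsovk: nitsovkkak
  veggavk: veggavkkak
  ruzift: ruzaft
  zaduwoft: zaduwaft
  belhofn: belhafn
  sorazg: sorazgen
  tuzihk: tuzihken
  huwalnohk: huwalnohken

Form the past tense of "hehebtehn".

hehebtehnen

nitsovk and tuzihk both end in -k yet inflect differently (nitsovkkak, tuzihken), so the final letter is not what conditions the rule; the second-to-last letter is.
"hehebtehn" has second-to-last letter 'h'. The stems whose second-to-last letter is 'h' (tuzihk → tuzihken, huwalnohk → huwalnohken) add -en.
So hehebtehn → hehebtehnen.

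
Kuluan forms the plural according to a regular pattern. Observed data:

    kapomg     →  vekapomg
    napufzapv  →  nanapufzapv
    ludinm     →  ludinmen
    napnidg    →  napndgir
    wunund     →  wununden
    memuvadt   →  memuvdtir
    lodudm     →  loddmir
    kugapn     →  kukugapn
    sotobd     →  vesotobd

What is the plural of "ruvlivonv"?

"ruvlivonv" has second-to-last letter 'n'. The stems whose second-to-last letter is 'n' (ludinm → ludinmen, wunund → wununden) add -en.
The other patterns: stems whose second-to-last letter is 'd' delete the last vowel and add -ir; stems whose second-to-last letter is 'b' or 'm' add the prefix ve-; stems whose second-to-last letter is 'p' repeat the first consonant+vowel as a prefix.
So ruvlivonv → ruvlivonven.

ruvlivonven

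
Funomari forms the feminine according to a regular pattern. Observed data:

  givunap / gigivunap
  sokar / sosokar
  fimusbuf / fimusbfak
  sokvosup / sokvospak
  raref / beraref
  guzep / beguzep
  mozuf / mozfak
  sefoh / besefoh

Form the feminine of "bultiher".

bebultiher

sokvosup and givunap both end in -p yet inflect differently (sokvospak, gigivunap), so the final letter is not what conditions the rule; the last vowel is.
"bultiher" has last vowel 'e'. The stems whose last vowel is 'e' (raref → beraref, guzep → beguzep) add the prefix be-.
So bultiher → bebultiher.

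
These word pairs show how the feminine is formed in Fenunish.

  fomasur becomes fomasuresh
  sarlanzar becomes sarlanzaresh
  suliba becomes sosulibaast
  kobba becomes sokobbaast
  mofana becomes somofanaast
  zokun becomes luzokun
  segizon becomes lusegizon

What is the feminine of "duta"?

sodutaast

sarlanzar and suliba both have last vowel 'a' yet inflect differently (sarlanzaresh, sosulibaast), so the last vowel is not what conditions the rule; the final letter is.
"duta" ends in -a. The stems ending in -a (suliba → sosulibaast, kobba → sokobbaast, mofana → somofanaast) add so- … -ast around the stem.
The other patterns: stems ending in -r add -esh; stems ending in -n add the prefix lu-.
So duta → sodutaast.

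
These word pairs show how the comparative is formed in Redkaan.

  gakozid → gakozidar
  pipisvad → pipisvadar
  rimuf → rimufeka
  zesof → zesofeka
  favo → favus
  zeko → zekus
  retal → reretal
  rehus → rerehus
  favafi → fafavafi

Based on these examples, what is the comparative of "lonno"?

lonnus

zesof and favo both have last vowel 'o' yet inflect differently (zesofeka, favus), so the last vowel is not what conditions the rule; the final letter is.
"lonno" ends in -o. The stems ending in -o (favo → favus, zeko → zekus) drop the final letter and add -us.
So lonno → lonnus.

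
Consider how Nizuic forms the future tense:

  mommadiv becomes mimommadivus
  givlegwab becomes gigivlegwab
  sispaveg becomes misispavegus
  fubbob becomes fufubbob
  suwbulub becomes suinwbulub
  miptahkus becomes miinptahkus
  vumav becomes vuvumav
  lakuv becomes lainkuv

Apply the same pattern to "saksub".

sainksub

"saksub" has last vowel 'u'. The stems whose last vowel is 'u' (lakuv → lainkuv, suwbulub → suinwbulub, miptahkus → miinptahkus) insert -in- after the first vowel.
So saksub → sainksub.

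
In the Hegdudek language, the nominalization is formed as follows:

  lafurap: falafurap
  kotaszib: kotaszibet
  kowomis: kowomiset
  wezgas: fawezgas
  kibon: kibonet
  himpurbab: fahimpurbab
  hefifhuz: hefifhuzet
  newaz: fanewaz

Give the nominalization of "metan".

"metan" has last vowel 'a'. The stems whose last vowel is 'a' (himpurbab → fahimpurbab, wezgas → fawezgas, newaz → fanewaz) add the prefix fa-.
So metan → fametan.

fametan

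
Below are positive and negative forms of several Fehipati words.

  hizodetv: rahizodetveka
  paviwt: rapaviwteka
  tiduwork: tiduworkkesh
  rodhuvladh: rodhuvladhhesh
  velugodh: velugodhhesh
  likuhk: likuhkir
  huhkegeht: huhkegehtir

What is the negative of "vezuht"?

tiduwork and likuhk both end in -k yet inflect differently (tiduworkkesh, likuhkir), so the final letter is not what conditions the rule; the second-to-last letter is.
"vezuht" has second-to-last letter 'h'. The stems whose second-to-last letter is 'h' (likuhk → likuhkir, huhkegeht → huhkegehtir) add -ir.
The other patterns: stems whose second-to-last letter is 't' or 'w' add ra- … -eka around the stem; stems whose second-to-last letter is 'd' or 'r' double the final consonant and add -esh.
So vezuht → vezuhtir.

vezuhtir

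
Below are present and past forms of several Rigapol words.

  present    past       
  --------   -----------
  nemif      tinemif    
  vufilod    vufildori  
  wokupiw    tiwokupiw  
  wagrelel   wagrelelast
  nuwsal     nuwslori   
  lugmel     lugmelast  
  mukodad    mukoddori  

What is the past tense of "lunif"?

tilunif

nuwsal and lugmel both end in -l yet inflect differently (nuwslori, lugmelast), so the final letter is not what conditions the rule; the last vowel is.
"lunif" has last vowel 'i'. The stems whose last vowel is 'i' (wokupiw → tiwokupiw, nemif → tinemif) add the prefix ti-.
So lunif → tilunif.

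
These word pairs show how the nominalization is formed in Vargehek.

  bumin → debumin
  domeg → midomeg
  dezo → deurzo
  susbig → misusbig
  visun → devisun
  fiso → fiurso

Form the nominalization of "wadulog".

"wadulog" ends in -g. The stems ending in -g (susbig → misusbig, domeg → midomeg) add the prefix mi-.
The other patterns: stems ending in -o insert -ur- after the first vowel; stems ending in -n add the prefix de-.
So wadulog → miwadulog.

miwadulog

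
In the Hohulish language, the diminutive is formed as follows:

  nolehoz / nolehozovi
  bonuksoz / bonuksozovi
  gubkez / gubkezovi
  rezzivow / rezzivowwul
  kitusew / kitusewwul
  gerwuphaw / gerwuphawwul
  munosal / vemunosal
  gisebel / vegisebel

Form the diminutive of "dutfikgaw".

nolehoz and rezzivow both have last vowel 'o' yet inflect differently (nolehozovi, rezzivowwul), so the last vowel is not what conditions the rule; the final letter is.
"dutfikgaw" ends in -w. The stems ending in -w (rezzivow → rezzivowwul, kitusew → kitusewwul, gerwuphaw → gerwuphawwul) double the final consonant and add -ul.
So dutfikgaw → dutfikgawwul.

dutfikgawwul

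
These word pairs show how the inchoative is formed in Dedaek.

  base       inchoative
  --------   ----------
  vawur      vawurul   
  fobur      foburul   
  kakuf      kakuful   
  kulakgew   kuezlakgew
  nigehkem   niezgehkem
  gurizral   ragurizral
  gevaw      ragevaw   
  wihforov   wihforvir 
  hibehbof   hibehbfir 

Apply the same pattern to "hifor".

"hifor" has last vowel 'o'. The stems whose last vowel is 'o' (wihforov → wihforvir, hibehbof → hibehbfir) delete the last vowel and add -ir.
The other patterns: stems whose last vowel is 'u' add -ul; stems whose last vowel is 'e' insert -ez- after the first vowel; stems whose last vowel is 'a' add the prefix ra-.
So hifor → hifrir.

hifrir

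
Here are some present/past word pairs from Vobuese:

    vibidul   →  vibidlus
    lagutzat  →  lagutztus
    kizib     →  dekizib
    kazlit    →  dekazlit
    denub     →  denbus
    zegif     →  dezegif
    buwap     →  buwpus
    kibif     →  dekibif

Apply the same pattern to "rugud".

"rugud" has last vowel 'u'. The stems whose last vowel is 'u' (vibidul → vibidlus, denub → denbus) delete the last vowel and add -us.
So rugud → rugdus.

rugdus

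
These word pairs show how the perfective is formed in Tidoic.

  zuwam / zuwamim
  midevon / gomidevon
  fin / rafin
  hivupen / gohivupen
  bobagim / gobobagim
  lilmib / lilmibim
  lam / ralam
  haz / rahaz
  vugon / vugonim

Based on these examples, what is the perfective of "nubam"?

lam and zuwam both end in -m yet inflect differently (ralam, zuwamim), so the final letter is not what conditions the rule; the number of vowels is.
"nubam" has 2 vowels. The stems with 2 vowels (lilmib → lilmibim, zuwam → zuwamim, vugon → vugonim) add -im.
So nubam → nubamim.

nubamim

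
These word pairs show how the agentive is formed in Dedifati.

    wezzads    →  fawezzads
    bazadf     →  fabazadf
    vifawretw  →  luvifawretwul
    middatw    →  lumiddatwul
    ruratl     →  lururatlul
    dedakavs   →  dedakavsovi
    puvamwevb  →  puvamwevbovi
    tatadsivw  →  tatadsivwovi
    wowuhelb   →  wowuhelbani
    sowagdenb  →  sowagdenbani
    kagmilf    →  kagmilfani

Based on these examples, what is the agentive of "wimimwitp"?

luwimimwitpul

wezzads and dedakavs both end in -s yet inflect differently (fawezzads, dedakavsovi), so the final letter is not what conditions the rule; the second-to-last letter is.
"wimimwitp" has second-to-last letter 't'. The stems whose second-to-last letter is 't' (vifawretw → luvifawretwul, middatw → lumiddatwul, ruratl → lururatlul) add lu- … -ul around the stem.
The other patterns: stems whose second-to-last letter is 'd' add the prefix fa-; stems whose second-to-last letter is 'v' add -ovi; stems whose second-to-last letter is 'l' or 'n' add -ani.
So wimimwitp → luwimimwitpul.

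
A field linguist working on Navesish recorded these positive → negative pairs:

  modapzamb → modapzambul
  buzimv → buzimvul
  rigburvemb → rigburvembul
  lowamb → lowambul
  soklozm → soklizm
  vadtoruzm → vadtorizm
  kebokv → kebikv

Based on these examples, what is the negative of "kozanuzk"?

buzimv and kebokv both end in -v yet inflect differently (buzimvul, kebikv), so the final letter is not what conditions the rule; the second-to-last letter is.
"kozanuzk" has second-to-last letter 'z'. The stems whose second-to-last letter is 'z' (soklozm → soklizm, vadtoruzm → vadtorizm) change the last vowel to 'i'.
The other pattern: stems whose second-to-last letter is 'm' add -ul.
So kozanuzk → kozanizk.

kozanizk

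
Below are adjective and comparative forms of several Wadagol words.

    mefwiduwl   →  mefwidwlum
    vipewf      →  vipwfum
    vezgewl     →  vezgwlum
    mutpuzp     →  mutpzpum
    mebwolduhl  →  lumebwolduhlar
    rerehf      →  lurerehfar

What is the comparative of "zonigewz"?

zonigwzum

mefwiduwl and mebwolduhl both end in -l yet inflect differently (mefwidwlum, lumebwolduhlar), so the final letter is not what conditions the rule; the second-to-last letter is.
"zonigewz" has second-to-last letter 'w'. The stems whose second-to-last letter is 'w' (mefwiduwl → mefwidwlum, vipewf → vipwfum, vezgewl → vezgwlum) delete the last vowel and add -um.
So zonigewz → zonigwzum.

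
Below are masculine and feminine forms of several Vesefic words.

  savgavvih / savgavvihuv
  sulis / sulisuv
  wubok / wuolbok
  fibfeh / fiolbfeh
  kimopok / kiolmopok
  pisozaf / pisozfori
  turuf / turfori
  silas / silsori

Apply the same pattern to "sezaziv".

savgavvih and fibfeh both end in -h yet inflect differently (savgavvihuv, fiolbfeh), so the final letter is not what conditions the rule; the last vowel is.
"sezaziv" has last vowel 'i'. The stems whose last vowel is 'i' (savgavvih → savgavvihuv, sulis → sulisuv) add -uv.
So sezaziv → sezazivuv.

sezazivuv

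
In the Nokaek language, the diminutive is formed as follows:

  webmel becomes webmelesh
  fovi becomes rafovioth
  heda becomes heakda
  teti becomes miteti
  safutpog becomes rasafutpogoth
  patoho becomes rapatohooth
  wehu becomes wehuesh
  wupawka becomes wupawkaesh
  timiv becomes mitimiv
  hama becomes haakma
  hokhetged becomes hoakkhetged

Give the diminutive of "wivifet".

wupawka and hama both end in -a yet inflect differently (wupawkaesh, haakma), so the final letter is not what conditions the rule; the first letter is.
"wivifet" begins with w-. The stems beginning with w- (webmel → webmelesh, wehu → wehuesh, wupawka → wupawkaesh) add -esh.
So wivifet → wivifetesh.

wivifetesh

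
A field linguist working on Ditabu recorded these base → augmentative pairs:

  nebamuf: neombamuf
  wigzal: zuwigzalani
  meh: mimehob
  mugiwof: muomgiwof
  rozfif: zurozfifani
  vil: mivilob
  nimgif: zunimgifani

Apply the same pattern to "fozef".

zufozefani

vil and wigzal both end in -l yet inflect differently (mivilob, zuwigzalani), so the final letter is not what conditions the rule; the number of vowels is.
"fozef" has 2 vowels. The stems with 2 vowels (nimgif → zunimgifani, wigzal → zuwigzalani, rozfif → zurozfifani) add zu- … -ani around the stem.
The other patterns: stems with 1 vowel add mi- … -ob around the stem; stems with 3 vowels insert -om- after the first vowel.
So fozef → zufozefani.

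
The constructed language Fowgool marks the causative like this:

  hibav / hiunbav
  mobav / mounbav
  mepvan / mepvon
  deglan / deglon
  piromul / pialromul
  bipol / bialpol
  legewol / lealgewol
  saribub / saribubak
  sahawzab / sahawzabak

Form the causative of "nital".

nialtal

hibav and mepvan both have last vowel 'a' yet inflect differently (hiunbav, mepvon), so the last vowel is not what conditions the rule; the final letter is.
"nital" ends in -l. The stems ending in -l (piromul → pialromul, bipol → bialpol, legewol → lealgewol) insert -al- after the first vowel.
So nital → nialtal.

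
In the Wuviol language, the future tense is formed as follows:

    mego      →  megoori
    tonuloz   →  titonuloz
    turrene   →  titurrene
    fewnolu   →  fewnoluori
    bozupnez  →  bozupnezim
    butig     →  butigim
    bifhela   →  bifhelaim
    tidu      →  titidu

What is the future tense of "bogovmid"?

bozupnez and tonuloz both end in -z yet inflect differently (bozupnezim, titonuloz), so the final letter is not what conditions the rule; the first letter is.
"bogovmid" begins with b-. The stems beginning with b- (butig → butigim, bozupnez → bozupnezim, bifhela → bifhelaim) add -im.
So bogovmid → bogovmidim.

bogovmidim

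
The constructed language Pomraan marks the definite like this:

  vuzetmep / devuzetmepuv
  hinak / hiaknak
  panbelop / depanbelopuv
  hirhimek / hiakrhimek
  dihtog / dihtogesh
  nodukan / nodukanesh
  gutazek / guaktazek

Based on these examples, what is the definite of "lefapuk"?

vuzetmep and hirhimek both have last vowel 'e' yet inflect differently (devuzetmepuv, hiakrhimek), so the last vowel is not what conditions the rule; the final letter is.
"lefapuk" ends in -k. The stems ending in -k (hirhimek → hiakrhimek, gutazek → guaktazek, hinak → hiaknak) insert -ak- after the first vowel.
The other patterns: stems ending in -p add de- … -uv around the stem; stems ending in -g or -n add -esh.
So lefapuk → leakfapuk.

leakfapuk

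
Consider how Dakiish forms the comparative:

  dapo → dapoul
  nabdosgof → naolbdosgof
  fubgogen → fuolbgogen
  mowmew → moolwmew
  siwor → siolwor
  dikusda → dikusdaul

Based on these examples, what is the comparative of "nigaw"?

siwor and dapo both have last vowel 'o' yet inflect differently (siolwor, dapoul), so the last vowel is not what conditions the rule; whether the stem ends in a vowel or a consonant is.
"nigaw" ends in a consonant. The stems ending in a consonant (mowmew → moolwmew, fubgogen → fuolbgogen, siwor → siolwor) insert -ol- after the first vowel.
So nigaw → niolgaw.

niolgaw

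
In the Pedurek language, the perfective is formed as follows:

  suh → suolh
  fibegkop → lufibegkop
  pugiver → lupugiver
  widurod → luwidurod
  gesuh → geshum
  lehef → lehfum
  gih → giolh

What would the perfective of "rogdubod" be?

lurogdubod

"rogdubod" has 3 vowels. The stems with 3 vowels (pugiver → lupugiver, widurod → luwidurod, fibegkop → lufibegkop) add the prefix lu-.
So rogdubod → lurogdubod.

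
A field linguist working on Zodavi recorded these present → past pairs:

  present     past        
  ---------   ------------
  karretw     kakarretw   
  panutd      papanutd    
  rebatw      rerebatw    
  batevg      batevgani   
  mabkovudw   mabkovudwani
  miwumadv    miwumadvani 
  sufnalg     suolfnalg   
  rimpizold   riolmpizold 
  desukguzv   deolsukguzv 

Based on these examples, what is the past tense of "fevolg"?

feolvolg

karretw and mabkovudw both end in -w yet inflect differently (kakarretw, mabkovudwani), so the final letter is not what conditions the rule; the second-to-last letter is.
"fevolg" has second-to-last letter 'l'. The stems whose second-to-last letter is 'l' (sufnalg → suolfnalg, rimpizold → riolmpizold) insert -ol- after the first vowel.
So fevolg → feolvolg.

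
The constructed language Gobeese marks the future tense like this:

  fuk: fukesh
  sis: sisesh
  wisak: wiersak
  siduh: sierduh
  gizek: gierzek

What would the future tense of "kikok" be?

fuk and wisak both end in -k yet inflect differently (fukesh, wiersak), so the final letter is not what conditions the rule; the number of vowels is.
"kikok" has 2 vowels. The stems with 2 vowels (wisak → wiersak, siduh → sierduh, gizek → gierzek) insert -er- after the first vowel.
So kikok → kierkok.

kierkok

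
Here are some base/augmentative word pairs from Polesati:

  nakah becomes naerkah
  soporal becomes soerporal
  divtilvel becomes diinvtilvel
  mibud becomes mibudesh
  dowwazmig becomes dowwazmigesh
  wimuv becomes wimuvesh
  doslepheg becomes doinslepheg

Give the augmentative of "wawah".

"wawah" has last vowel 'a'. The stems whose last vowel is 'a' (soporal → soerporal, nakah → naerkah) insert -er- after the first vowel.
The other patterns: stems whose last vowel is 'e' insert -in- after the first vowel; stems whose last vowel is 'i' or 'u' add -esh.
So wawah → waerwah.

waerwah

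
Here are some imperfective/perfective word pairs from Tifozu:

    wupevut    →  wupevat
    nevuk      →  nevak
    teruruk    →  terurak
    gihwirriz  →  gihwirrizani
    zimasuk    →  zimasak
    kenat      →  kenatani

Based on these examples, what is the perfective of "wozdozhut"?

wozdozhat

wupevut and kenat both end in -t yet inflect differently (wupevat, kenatani), so the final letter is not what conditions the rule; the last vowel is.
"wozdozhut" has last vowel 'u'. The stems whose last vowel is 'u' (wupevut → wupevat, zimasuk → zimasak, teruruk → terurak) change the last vowel to 'a'.
So wozdozhut → wozdozhat.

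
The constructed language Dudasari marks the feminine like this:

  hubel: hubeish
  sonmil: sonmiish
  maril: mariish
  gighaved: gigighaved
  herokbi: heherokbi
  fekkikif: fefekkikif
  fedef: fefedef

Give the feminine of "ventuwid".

hubel and gighaved both have last vowel 'e' yet inflect differently (hubeish, gigighaved), so the last vowel is not what conditions the rule; the final letter is.
"ventuwid" ends in -d. The one such stem in the data (gighaved → gigighaved) repeats the first consonant+vowel as a prefix (as do herokbi, fekkikif), so the same rule applies.
So ventuwid → veventuwid.

veventuwid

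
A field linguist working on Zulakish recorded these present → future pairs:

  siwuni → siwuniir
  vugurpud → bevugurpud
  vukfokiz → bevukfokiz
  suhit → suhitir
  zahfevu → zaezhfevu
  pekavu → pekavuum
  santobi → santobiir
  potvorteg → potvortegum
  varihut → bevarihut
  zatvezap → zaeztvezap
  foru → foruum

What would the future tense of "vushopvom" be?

"vushopvom" begins with v-. The stems beginning with v- (vugurpud → bevugurpud, varihut → bevarihut, vukfokiz → bevukfokiz) add the prefix be-.
So vushopvom → bevushopvom.

bevushopvom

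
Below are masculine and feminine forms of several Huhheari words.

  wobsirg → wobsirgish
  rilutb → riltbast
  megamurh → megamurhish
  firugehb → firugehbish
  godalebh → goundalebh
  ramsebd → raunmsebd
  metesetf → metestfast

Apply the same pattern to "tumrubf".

tuunmrubf

godalebh and megamurh both end in -h yet inflect differently (goundalebh, megamurhish), so the final letter is not what conditions the rule; the second-to-last letter is.
"tumrubf" has second-to-last letter 'b'. The stems whose second-to-last letter is 'b' (godalebh → goundalebh, ramsebd → raunmsebd) insert -un- after the first vowel.
So tumrubf → tuunmrubf.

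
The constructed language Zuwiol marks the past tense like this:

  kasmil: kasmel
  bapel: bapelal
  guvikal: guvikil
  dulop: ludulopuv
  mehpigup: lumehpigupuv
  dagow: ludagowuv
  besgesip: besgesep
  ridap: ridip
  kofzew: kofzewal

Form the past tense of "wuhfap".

kasmil and guvikal both end in -l yet inflect differently (kasmel, guvikil), so the final letter is not what conditions the rule; the last vowel is.
"wuhfap" has last vowel 'a'. The stems whose last vowel is 'a' (guvikal → guvikil, ridap → ridip) change the last vowel to 'i'.
The other patterns: stems whose last vowel is 'i' change the last vowel to 'e'; stems whose last vowel is 'e' add -al; stems whose last vowel is 'o' or 'u' add lu- … -uv around the stem.
So wuhfap → wuhfip.

wuhfip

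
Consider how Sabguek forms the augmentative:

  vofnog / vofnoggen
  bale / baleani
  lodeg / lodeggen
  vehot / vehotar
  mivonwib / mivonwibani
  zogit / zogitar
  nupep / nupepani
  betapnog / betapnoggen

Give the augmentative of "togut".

vehot and betapnog both have last vowel 'o' yet inflect differently (vehotar, betapnoggen), so the last vowel is not what conditions the rule; the final letter is.
"togut" ends in -t. The stems ending in -t (zogit → zogitar, vehot → vehotar) add -ar.
The other patterns: stems ending in -g double the final consonant and add -en; stems ending in -b, -e or -p add -ani.
So togut → togutar.

togutar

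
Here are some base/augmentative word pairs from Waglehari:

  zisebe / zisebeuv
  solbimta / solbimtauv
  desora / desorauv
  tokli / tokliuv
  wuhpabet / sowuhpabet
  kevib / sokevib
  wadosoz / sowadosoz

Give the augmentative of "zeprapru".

zisebe and wuhpabet both have last vowel 'e' yet inflect differently (zisebeuv, sowuhpabet), so the last vowel is not what conditions the rule; whether the stem ends in a vowel or a consonant is.
"zeprapru" ends in a vowel. The stems ending in a vowel (zisebe → zisebeuv, solbimta → solbimtauv, desora → desorauv) add -uv.
The other pattern: stems ending in a consonant add the prefix so-.
So zeprapru → zeprapruuv.

zeprapruuv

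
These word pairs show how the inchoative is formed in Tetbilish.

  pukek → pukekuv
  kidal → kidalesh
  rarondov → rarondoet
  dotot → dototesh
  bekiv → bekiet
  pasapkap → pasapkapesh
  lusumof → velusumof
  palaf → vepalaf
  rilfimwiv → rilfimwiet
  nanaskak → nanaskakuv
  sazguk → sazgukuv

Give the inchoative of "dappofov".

dappofoet

"dappofov" ends in -v. The stems ending in -v (bekiv → bekiet, rarondov → rarondoet, rilfimwiv → rilfimwiet) drop the final letter and add -et.
So dappofov → dappofoet.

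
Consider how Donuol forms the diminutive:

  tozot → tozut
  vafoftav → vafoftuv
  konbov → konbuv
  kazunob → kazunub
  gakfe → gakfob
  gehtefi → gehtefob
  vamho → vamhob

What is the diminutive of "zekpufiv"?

zekpufuv

tozot and vamho both have last vowel 'o' yet inflect differently (tozut, vamhob), so the last vowel is not what conditions the rule; whether the stem ends in a vowel or a consonant is.
"zekpufiv" ends in a consonant. The stems ending in a consonant (tozot → tozut, vafoftav → vafoftuv, konbov → konbuv) change the last vowel to 'u'.
The other pattern: stems ending in a vowel drop the final letter and add -ob.
So zekpufiv → zekpufuv.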